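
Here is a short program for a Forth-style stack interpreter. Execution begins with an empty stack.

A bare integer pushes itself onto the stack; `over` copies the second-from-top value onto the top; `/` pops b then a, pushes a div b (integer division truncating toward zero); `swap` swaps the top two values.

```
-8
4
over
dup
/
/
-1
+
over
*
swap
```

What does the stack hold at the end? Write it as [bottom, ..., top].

-8    -8
4     -8 4
over  -8 4 -8
dup   -8 4 -8 -8
/     -8 4 1
/     -8 4
-1    -8 4 -1
+     -8 3
over  -8 3 -8
*     -8 -24
swap  -24 -8

[-24, -8]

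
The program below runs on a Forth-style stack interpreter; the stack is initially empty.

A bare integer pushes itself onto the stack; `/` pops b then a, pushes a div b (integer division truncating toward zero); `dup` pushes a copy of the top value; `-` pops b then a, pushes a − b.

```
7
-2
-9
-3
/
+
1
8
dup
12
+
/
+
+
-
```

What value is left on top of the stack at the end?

5

7   → [7]
-2  → [7, -2]
-9  → [7, -2, -9]
-3  → [7, -2, -9, -3]
/   → [7, -2, 3]
+   → [7, 1]
1   → [7, 1, 1]
8   → [7, 1, 1, 8]
dup → [7, 1, 1, 8, 8]
12  → [7, 1, 1, 8, 8, 12]
+   → [7, 1, 1, 8, 20]
/   → [7, 1, 1, 0]
+   → [7, 1, 1]
+   → [7, 2]
-   → [5]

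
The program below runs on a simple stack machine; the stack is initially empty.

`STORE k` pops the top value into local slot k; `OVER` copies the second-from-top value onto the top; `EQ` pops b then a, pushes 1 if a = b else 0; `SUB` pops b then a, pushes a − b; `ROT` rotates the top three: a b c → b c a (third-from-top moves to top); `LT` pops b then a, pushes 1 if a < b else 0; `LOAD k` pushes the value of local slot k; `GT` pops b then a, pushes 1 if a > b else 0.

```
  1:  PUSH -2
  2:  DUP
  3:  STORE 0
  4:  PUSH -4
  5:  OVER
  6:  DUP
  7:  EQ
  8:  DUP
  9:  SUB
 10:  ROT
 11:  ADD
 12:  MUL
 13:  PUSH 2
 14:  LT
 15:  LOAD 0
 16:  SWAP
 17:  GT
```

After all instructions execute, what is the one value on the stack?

PUSH -2 -> -2
DUP     -> -2 -2
STORE 0 -> -2
PUSH -4 -> -2 -4
OVER    -> -2 -4 -2
DUP     -> -2 -4 -2 -2
EQ      -> -2 -4 1
DUP     -> -2 -4 1 1
SUB     -> -2 -4 0
ROT     -> -4 0 -2
ADD     -> -4 -2
MUL     -> 8
PUSH 2  -> 8 2
LT      -> 0
LOAD 0  -> 0 -2
SWAP    -> -2 0
GT      -> 0

0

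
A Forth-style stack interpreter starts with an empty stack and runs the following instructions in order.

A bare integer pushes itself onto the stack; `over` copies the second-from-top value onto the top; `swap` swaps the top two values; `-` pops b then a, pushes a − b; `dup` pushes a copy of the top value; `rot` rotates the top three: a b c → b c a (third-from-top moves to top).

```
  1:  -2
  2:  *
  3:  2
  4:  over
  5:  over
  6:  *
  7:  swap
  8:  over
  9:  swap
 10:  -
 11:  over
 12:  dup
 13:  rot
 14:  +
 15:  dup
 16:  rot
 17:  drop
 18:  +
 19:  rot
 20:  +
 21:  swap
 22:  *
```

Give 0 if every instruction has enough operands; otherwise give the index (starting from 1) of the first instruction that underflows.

2

-2  -2
*  — needs 2 operands, stack has 1 → underflow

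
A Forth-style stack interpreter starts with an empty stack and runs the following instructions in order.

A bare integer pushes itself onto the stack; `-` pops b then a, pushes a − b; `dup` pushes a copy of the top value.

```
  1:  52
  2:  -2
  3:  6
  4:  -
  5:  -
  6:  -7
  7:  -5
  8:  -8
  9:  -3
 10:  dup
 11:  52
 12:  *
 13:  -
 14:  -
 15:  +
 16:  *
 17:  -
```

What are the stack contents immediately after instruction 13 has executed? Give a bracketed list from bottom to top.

52  -> 52
-2  -> 52 -2
6   -> 52 -2 6
-   -> 52 -8
-   -> 60
-7  -> 60 -7
-5  -> 60 -7 -5
-8  -> 60 -7 -5 -8
-3  -> 60 -7 -5 -8 -3
dup -> 60 -7 -5 -8 -3 -3
52  -> 60 -7 -5 -8 -3 -3 52
*   -> 60 -7 -5 -8 -3 -156
-   -> 60 -7 -5 -8 153

[60, -7, -5, -8, 153]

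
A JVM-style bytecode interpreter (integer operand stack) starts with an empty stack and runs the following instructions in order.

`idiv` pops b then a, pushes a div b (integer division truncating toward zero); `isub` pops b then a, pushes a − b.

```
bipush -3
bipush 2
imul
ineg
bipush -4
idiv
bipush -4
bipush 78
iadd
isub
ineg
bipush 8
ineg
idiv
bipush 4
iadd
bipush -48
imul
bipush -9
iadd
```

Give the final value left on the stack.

bipush -3  : -3
bipush 2   : -3 2
imul       : -6
ineg       : 6
bipush -4  : 6 -4
idiv       : -1
bipush -4  : -1 -4
bipush 78  : -1 -4 78
iadd       : -1 74
isub       : -75
ineg       : 75
bipush 8   : 75 8
ineg       : 75 -8
idiv       : -9
bipush 4   : -9 4
iadd       : -5
bipush -48 : -5 -48
imul       : 240
bipush -9  : 240 -9
iadd       : 231

231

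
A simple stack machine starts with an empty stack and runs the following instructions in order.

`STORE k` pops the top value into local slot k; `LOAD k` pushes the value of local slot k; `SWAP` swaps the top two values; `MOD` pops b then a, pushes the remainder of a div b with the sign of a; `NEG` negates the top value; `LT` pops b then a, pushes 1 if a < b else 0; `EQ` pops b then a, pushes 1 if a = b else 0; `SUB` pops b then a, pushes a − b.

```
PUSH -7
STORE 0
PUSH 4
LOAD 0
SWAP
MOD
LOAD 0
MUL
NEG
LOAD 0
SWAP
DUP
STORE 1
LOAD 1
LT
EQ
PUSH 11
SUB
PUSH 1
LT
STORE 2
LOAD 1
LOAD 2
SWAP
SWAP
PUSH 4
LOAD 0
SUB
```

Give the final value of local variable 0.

-7

PUSH -7 : -7
STORE 0 : (empty)
PUSH 4  : 4
LOAD 0  : 4 -7
SWAP    : -7 4
MOD     : -3
LOAD 0  : -3 -7
MUL     : 21
NEG     : -21
LOAD 0  : -21 -7
SWAP    : -7 -21
DUP     : -7 -21 -21
STORE 1 : -7 -21
LOAD 1  : -7 -21 -21
LT      : -7 0
EQ      : 0
PUSH 11 : 0 11
SUB     : -11
PUSH 1  : -11 1
LT      : 1
STORE 2 : (empty)
LOAD 1  : -21
LOAD 2  : -21 1
SWAP    : 1 -21
SWAP    : -21 1
PUSH 4  : -21 1 4
LOAD 0  : -21 1 4 -7
SUB     : -21 1 11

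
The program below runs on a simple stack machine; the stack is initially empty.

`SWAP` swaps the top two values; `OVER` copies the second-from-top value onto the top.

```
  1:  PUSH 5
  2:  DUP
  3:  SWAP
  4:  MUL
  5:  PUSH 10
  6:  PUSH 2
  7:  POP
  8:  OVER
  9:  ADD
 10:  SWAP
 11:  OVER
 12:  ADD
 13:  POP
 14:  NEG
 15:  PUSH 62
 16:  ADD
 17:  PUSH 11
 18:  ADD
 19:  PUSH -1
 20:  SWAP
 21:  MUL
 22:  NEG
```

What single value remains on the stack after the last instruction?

PUSH 5   5
DUP      5 5
SWAP     5 5
MUL      25
PUSH 10  25 10
PUSH 2   25 10 2
POP      25 10
OVER     25 10 25
ADD      25 35
SWAP     35 25
OVER     35 25 35
ADD      35 60
POP      35
NEG      -35
PUSH 62  -35 62
ADD      27
PUSH 11  27 11
ADD      38
PUSH -1  38 -1
SWAP     -1 38
MUL      -38
NEG      38

38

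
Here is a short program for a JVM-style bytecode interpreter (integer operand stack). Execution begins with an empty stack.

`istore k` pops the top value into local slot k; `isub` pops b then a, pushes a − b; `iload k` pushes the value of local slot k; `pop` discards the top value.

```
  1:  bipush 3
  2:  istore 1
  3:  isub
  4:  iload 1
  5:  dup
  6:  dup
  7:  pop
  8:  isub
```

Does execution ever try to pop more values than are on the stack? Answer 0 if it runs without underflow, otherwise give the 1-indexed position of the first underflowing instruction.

bipush 3 -> 3
istore 1 -> (empty)
isub  — needs 2 operands, stack has 0 → underflow

3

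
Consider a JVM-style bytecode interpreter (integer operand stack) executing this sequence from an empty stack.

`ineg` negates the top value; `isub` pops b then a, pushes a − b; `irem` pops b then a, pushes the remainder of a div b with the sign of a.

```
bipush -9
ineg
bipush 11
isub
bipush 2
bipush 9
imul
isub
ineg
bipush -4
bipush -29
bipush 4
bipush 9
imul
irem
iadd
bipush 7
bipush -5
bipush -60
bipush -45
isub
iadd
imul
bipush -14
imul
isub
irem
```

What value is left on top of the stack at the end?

bipush -9  → -9
ineg       → 9
bipush 11  → 9 11
isub       → -2
bipush 2   → -2 2
bipush 9   → -2 2 9
imul       → -2 18
isub       → -20
ineg       → 20
bipush -4  → 20 -4
bipush -29 → 20 -4 -29
bipush 4   → 20 -4 -29 4
bipush 9   → 20 -4 -29 4 9
imul       → 20 -4 -29 36
irem       → 20 -4 -29
iadd       → 20 -33
bipush 7   → 20 -33 7
bipush -5  → 20 -33 7 -5
bipush -60 → 20 -33 7 -5 -60
bipush -45 → 20 -33 7 -5 -60 -45
isub       → 20 -33 7 -5 -15
iadd       → 20 -33 7 -20
imul       → 20 -33 -140
bipush -14 → 20 -33 -140 -14
imul       → 20 -33 1960
isub       → 20 -1993
irem       → 20

20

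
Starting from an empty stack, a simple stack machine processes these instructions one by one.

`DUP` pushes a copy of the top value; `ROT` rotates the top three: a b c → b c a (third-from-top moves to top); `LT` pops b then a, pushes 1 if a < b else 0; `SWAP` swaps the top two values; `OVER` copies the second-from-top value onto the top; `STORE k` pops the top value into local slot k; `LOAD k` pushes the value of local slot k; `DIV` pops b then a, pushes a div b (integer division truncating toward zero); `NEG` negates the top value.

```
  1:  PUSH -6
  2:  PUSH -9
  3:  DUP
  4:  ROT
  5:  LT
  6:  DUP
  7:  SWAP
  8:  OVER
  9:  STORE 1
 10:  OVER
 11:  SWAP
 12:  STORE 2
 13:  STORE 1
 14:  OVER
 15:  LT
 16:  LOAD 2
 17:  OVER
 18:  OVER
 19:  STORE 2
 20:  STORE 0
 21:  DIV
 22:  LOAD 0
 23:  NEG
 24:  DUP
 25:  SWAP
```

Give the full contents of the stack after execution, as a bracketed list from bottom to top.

PUSH -6 -> [-6]
PUSH -9 -> [-6, -9]
DUP     -> [-6, -9, -9]
ROT     -> [-9, -9, -6]
LT      -> [-9, 1]
DUP     -> [-9, 1, 1]
SWAP    -> [-9, 1, 1]
OVER    -> [-9, 1, 1, 1]
STORE 1 -> [-9, 1, 1]
OVER    -> [-9, 1, 1, 1]
SWAP    -> [-9, 1, 1, 1]
STORE 2 -> [-9, 1, 1]
STORE 1 -> [-9, 1]
OVER    -> [-9, 1, -9]
LT      -> [-9, 0]
LOAD 2  -> [-9, 0, 1]
OVER    -> [-9, 0, 1, 0]
OVER    -> [-9, 0, 1, 0, 1]
STORE 2 -> [-9, 0, 1, 0]
STORE 0 -> [-9, 0, 1]
DIV     -> [-9, 0]
LOAD 0  -> [-9, 0, 0]
NEG     -> [-9, 0, 0]
DUP     -> [-9, 0, 0, 0]
SWAP    -> [-9, 0, 0, 0]

[-9, 0, 0, 0]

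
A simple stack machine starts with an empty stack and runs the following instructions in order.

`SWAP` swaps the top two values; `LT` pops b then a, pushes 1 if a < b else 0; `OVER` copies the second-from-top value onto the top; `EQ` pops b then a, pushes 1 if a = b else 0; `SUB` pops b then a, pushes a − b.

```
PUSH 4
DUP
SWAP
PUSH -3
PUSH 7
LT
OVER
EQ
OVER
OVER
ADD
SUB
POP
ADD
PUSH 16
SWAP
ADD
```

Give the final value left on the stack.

PUSH 4  -> 4
DUP     -> 4 4
SWAP    -> 4 4
PUSH -3 -> 4 4 -3
PUSH 7  -> 4 4 -3 7
LT      -> 4 4 1
OVER    -> 4 4 1 4
EQ      -> 4 4 0
OVER    -> 4 4 0 4
OVER    -> 4 4 0 4 0
ADD     -> 4 4 0 4
SUB     -> 4 4 -4
POP     -> 4 4
ADD     -> 8
PUSH 16 -> 8 16
SWAP    -> 16 8
ADD     -> 24

24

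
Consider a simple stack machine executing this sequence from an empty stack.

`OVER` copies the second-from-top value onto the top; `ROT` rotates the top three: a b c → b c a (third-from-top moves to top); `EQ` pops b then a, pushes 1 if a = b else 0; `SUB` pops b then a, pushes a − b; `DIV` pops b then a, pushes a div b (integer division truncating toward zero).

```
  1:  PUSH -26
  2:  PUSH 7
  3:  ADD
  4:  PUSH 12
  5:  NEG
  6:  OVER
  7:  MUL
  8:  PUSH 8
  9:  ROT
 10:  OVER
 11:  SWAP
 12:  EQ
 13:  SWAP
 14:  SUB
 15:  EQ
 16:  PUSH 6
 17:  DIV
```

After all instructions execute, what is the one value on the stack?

PUSH -26 → -26
PUSH 7   → -26 7
ADD      → -19
PUSH 12  → -19 12
NEG      → -19 -12
OVER     → -19 -12 -19
MUL      → -19 228
PUSH 8   → -19 228 8
ROT      → 228 8 -19
OVER     → 228 8 -19 8
SWAP     → 228 8 8 -19
EQ       → 228 8 0
SWAP     → 228 0 8
SUB      → 228 -8
EQ       → 0
PUSH 6   → 0 6
DIV      → 0

0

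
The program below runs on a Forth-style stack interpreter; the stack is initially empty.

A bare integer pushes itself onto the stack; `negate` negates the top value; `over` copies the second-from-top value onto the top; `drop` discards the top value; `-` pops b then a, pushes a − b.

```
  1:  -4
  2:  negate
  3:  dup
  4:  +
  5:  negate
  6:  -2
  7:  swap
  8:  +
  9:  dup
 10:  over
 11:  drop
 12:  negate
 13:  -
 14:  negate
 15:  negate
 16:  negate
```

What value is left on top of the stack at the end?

20

-4      [-4]
negate  [4]
dup     [4, 4]
+       [8]
negate  [-8]
-2      [-8, -2]
swap    [-2, -8]
+       [-10]
dup     [-10, -10]
over    [-10, -10, -10]
drop    [-10, -10]
negate  [-10, 10]
-       [-20]
negate  [20]
negate  [-20]
negate  [20]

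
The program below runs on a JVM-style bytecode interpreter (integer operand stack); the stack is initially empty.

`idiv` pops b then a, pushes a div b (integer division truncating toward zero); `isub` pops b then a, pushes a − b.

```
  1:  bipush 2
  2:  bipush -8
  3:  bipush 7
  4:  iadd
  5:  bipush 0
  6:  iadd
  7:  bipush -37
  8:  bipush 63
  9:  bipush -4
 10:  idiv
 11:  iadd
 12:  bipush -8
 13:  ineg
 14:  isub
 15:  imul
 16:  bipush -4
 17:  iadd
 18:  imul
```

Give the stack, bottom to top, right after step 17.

[2, 56]

bipush 2   -> 2
bipush -8  -> 2 -8
bipush 7   -> 2 -8 7
iadd       -> 2 -1
bipush 0   -> 2 -1 0
iadd       -> 2 -1
bipush -37 -> 2 -1 -37
bipush 63  -> 2 -1 -37 63
bipush -4  -> 2 -1 -37 63 -4
idiv       -> 2 -1 -37 -15
iadd       -> 2 -1 -52
bipush -8  -> 2 -1 -52 -8
ineg       -> 2 -1 -52 8
isub       -> 2 -1 -60
imul       -> 2 60
bipush -4  -> 2 60 -4
iadd       -> 2 56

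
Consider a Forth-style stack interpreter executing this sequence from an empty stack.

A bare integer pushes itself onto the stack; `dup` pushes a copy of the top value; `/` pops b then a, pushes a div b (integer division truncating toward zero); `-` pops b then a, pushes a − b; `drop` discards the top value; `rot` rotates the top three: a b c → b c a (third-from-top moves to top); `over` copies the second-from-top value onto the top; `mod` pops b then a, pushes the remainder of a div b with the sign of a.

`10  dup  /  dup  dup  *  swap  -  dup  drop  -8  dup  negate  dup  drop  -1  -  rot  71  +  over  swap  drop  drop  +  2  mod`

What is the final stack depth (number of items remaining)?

10     → 10
dup    → 10 10
/      → 1
dup    → 1 1
dup    → 1 1 1
*      → 1 1
swap   → 1 1
-      → 0
dup    → 0 0
drop   → 0
-8     → 0 -8
dup    → 0 -8 -8
negate → 0 -8 8
dup    → 0 -8 8 8
drop   → 0 -8 8
-1     → 0 -8 8 -1
-      → 0 -8 9
rot    → -8 9 0
71     → -8 9 0 71
+      → -8 9 71
over   → -8 9 71 9
swap   → -8 9 9 71
drop   → -8 9 9
drop   → -8 9
+      → 1
2      → 1 2
mod    → 1

1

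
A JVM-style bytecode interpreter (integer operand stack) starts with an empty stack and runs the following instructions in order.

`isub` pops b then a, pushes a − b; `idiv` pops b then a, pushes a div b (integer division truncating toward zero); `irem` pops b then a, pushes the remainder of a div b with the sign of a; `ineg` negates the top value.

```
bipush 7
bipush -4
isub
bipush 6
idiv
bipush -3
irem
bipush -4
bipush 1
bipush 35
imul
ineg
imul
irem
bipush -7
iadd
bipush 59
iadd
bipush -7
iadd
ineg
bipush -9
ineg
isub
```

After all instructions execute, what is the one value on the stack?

-55

bipush 7   7
bipush -4  7 -4
isub       11
bipush 6   11 6
idiv       1
bipush -3  1 -3
irem       1
bipush -4  1 -4
bipush 1   1 -4 1
bipush 35  1 -4 1 35
imul       1 -4 35
ineg       1 -4 -35
imul       1 140
irem       1
bipush -7  1 -7
iadd       -6
bipush 59  -6 59
iadd       53
bipush -7  53 -7
iadd       46
ineg       -46
bipush -9  -46 -9
ineg       -46 9
isub       -55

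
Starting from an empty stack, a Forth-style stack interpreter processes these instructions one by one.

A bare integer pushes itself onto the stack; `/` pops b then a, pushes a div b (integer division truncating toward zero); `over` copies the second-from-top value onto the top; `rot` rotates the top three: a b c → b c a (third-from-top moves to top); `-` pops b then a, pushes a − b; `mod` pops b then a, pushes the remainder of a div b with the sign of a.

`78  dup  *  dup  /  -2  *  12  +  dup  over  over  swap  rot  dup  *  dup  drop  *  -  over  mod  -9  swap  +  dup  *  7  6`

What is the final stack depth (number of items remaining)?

4

78    78
dup   78 78
*     6084
dup   6084 6084
/     1
-2    1 -2
*     -2
12    -2 12
+     10
dup   10 10
over  10 10 10
over  10 10 10 10
swap  10 10 10 10
rot   10 10 10 10
dup   10 10 10 10 10
*     10 10 10 100
dup   10 10 10 100 100
drop  10 10 10 100
*     10 10 1000
-     10 -990
over  10 -990 10
mod   10 0
-9    10 0 -9
swap  10 -9 0
+     10 -9
dup   10 -9 -9
*     10 81
7     10 81 7
6     10 81 7 6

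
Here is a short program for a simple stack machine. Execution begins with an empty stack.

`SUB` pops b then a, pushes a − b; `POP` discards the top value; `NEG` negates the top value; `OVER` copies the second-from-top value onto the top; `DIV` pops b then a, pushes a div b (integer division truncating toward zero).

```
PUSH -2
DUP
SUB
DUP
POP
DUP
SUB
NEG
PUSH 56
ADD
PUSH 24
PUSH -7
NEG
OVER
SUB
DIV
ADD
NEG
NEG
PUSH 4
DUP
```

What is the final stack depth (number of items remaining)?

3

PUSH -2 -> -2
DUP     -> -2 -2
SUB     -> 0
DUP     -> 0 0
POP     -> 0
DUP     -> 0 0
SUB     -> 0
NEG     -> 0
PUSH 56 -> 0 56
ADD     -> 56
PUSH 24 -> 56 24
PUSH -7 -> 56 24 -7
NEG     -> 56 24 7
OVER    -> 56 24 7 24
SUB     -> 56 24 -17
DIV     -> 56 -1
ADD     -> 55
NEG     -> -55
NEG     -> 55
PUSH 4  -> 55 4
DUP     -> 55 4 4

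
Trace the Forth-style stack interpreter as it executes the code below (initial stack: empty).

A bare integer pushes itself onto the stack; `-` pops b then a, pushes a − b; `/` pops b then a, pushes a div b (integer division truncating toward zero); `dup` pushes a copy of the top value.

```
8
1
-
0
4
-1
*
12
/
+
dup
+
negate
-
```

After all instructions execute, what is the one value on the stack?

8      → [8]
1      → [8, 1]
-      → [7]
0      → [7, 0]
4      → [7, 0, 4]
-1     → [7, 0, 4, -1]
*      → [7, 0, -4]
12     → [7, 0, -4, 12]
/      → [7, 0, 0]
+      → [7, 0]
dup    → [7, 0, 0]
+      → [7, 0]
negate → [7, 0]
-      → [7]

7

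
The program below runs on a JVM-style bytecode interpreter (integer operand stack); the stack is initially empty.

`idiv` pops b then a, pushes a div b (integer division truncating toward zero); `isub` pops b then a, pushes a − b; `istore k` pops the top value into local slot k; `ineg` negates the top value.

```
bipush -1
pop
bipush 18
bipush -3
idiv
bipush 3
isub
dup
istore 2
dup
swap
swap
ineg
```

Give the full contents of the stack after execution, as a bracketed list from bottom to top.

[-9, 9]

bipush -1 -> -1
pop       -> (empty)
bipush 18 -> 18
bipush -3 -> 18 -3
idiv      -> -6
bipush 3  -> -6 3
isub      -> -9
dup       -> -9 -9
istore 2  -> -9
dup       -> -9 -9
swap      -> -9 -9
swap      -> -9 -9
ineg      -> -9 9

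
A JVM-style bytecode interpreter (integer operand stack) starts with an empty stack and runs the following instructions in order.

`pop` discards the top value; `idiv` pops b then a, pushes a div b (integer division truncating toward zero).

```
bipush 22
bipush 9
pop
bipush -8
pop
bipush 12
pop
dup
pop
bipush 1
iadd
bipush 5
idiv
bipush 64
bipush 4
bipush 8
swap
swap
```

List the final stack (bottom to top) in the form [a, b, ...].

[4, 64, 4, 8]

bipush 22 : [22]
bipush 9  : [22, 9]
pop       : [22]
bipush -8 : [22, -8]
pop       : [22]
bipush 12 : [22, 12]
pop       : [22]
dup       : [22, 22]
pop       : [22]
bipush 1  : [22, 1]
iadd      : [23]
bipush 5  : [23, 5]
idiv      : [4]
bipush 64 : [4, 64]
bipush 4  : [4, 64, 4]
bipush 8  : [4, 64, 4, 8]
swap      : [4, 64, 8, 4]
swap      : [4, 64, 4, 8]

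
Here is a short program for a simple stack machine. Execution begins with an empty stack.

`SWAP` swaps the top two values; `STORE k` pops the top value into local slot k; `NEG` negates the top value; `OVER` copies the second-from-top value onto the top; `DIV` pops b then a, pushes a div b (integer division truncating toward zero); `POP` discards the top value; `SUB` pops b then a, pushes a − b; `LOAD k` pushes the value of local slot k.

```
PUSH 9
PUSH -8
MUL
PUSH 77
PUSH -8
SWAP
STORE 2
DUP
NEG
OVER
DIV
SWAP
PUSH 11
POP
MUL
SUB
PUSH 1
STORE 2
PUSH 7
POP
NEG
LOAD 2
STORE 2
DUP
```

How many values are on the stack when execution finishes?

PUSH 9  -> 9
PUSH -8 -> 9 -8
MUL     -> -72
PUSH 77 -> -72 77
PUSH -8 -> -72 77 -8
SWAP    -> -72 -8 77
STORE 2 -> -72 -8
DUP     -> -72 -8 -8
NEG     -> -72 -8 8
OVER    -> -72 -8 8 -8
DIV     -> -72 -8 -1
SWAP    -> -72 -1 -8
PUSH 11 -> -72 -1 -8 11
POP     -> -72 -1 -8
MUL     -> -72 8
SUB     -> -80
PUSH 1  -> -80 1
STORE 2 -> -80
PUSH 7  -> -80 7
POP     -> -80
NEG     -> 80
LOAD 2  -> 80 1
STORE 2 -> 80
DUP     -> 80 80

2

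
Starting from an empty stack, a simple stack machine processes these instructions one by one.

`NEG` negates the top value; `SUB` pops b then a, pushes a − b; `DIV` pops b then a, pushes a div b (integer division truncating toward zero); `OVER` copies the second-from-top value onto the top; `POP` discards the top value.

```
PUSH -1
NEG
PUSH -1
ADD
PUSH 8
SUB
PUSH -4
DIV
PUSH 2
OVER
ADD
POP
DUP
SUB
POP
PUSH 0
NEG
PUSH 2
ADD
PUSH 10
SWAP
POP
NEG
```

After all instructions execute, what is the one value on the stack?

-10

PUSH -1 -> -1
NEG     -> 1
PUSH -1 -> 1 -1
ADD     -> 0
PUSH 8  -> 0 8
SUB     -> -8
PUSH -4 -> -8 -4
DIV     -> 2
PUSH 2  -> 2 2
OVER    -> 2 2 2
ADD     -> 2 4
POP     -> 2
DUP     -> 2 2
SUB     -> 0
POP     -> (empty)
PUSH 0  -> 0
NEG     -> 0
PUSH 2  -> 0 2
ADD     -> 2
PUSH 10 -> 2 10
SWAP    -> 10 2
POP     -> 10
NEG     -> -10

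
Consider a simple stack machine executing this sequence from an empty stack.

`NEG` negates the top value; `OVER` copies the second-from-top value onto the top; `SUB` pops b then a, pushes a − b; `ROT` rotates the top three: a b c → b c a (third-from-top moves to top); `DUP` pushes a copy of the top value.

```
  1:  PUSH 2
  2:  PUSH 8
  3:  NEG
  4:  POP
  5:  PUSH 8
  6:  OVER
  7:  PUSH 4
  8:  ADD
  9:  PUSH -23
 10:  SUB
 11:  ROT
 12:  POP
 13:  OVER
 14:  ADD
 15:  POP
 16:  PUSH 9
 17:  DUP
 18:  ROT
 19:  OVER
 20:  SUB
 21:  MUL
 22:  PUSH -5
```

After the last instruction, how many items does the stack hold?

PUSH 2   -> [2]
PUSH 8   -> [2, 8]
NEG      -> [2, -8]
POP      -> [2]
PUSH 8   -> [2, 8]
OVER     -> [2, 8, 2]
PUSH 4   -> [2, 8, 2, 4]
ADD      -> [2, 8, 6]
PUSH -23 -> [2, 8, 6, -23]
SUB      -> [2, 8, 29]
ROT      -> [8, 29, 2]
POP      -> [8, 29]
OVER     -> [8, 29, 8]
ADD      -> [8, 37]
POP      -> [8]
PUSH 9   -> [8, 9]
DUP      -> [8, 9, 9]
ROT      -> [9, 9, 8]
OVER     -> [9, 9, 8, 9]
SUB      -> [9, 9, -1]
MUL      -> [9, -9]
PUSH -5  -> [9, -9, -5]

3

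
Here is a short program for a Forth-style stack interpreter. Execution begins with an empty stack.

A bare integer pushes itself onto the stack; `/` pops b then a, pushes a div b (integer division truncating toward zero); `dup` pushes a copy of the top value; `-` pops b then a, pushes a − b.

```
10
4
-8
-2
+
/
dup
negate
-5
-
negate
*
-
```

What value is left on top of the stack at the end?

10

10     -> 10
4      -> 10 4
-8     -> 10 4 -8
-2     -> 10 4 -8 -2
+      -> 10 4 -10
/      -> 10 0
dup    -> 10 0 0
negate -> 10 0 0
-5     -> 10 0 0 -5
-      -> 10 0 5
negate -> 10 0 -5
*      -> 10 0
-      -> 10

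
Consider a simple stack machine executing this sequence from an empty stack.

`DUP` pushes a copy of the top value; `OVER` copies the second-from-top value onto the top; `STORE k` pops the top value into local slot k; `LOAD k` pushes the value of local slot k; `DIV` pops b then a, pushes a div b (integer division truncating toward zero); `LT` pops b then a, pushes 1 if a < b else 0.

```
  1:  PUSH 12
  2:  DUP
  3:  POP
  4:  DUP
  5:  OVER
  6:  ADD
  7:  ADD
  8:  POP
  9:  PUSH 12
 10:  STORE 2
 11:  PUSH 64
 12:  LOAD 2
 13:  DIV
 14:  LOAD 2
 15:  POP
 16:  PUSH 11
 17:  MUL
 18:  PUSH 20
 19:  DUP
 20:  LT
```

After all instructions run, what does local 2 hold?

PUSH 12 : [12]
DUP     : [12, 12]
POP     : [12]
DUP     : [12, 12]
OVER    : [12, 12, 12]
ADD     : [12, 24]
ADD     : [36]
POP     : []
PUSH 12 : [12]
STORE 2 : []
PUSH 64 : [64]
LOAD 2  : [64, 12]
DIV     : [5]
LOAD 2  : [5, 12]
POP     : [5]
PUSH 11 : [5, 11]
MUL     : [55]
PUSH 20 : [55, 20]
DUP     : [55, 20, 20]
LT      : [55, 0]

12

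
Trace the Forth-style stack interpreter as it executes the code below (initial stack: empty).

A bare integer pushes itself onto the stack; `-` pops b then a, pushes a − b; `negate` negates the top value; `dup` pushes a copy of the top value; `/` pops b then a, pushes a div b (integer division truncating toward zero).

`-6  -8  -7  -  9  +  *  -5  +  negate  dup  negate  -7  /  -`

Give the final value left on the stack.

-6     → -6
-8     → -6 -8
-7     → -6 -8 -7
-      → -6 -1
9      → -6 -1 9
+      → -6 8
*      → -48
-5     → -48 -5
+      → -53
negate → 53
dup    → 53 53
negate → 53 -53
-7     → 53 -53 -7
/      → 53 7
-      → 46

46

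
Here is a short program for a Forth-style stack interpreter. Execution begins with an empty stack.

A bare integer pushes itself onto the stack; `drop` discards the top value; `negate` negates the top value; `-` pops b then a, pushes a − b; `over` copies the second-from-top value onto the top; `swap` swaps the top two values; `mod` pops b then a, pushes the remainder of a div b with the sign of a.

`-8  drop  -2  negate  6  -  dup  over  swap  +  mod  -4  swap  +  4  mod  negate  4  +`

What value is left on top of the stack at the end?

4

-8     -> [-8]
drop   -> []
-2     -> [-2]
negate -> [2]
6      -> [2, 6]
-      -> [-4]
dup    -> [-4, -4]
over   -> [-4, -4, -4]
swap   -> [-4, -4, -4]
+      -> [-4, -8]
mod    -> [-4]
-4     -> [-4, -4]
swap   -> [-4, -4]
+      -> [-8]
4      -> [-8, 4]
mod    -> [0]
negate -> [0]
4      -> [0, 4]
+      -> [4]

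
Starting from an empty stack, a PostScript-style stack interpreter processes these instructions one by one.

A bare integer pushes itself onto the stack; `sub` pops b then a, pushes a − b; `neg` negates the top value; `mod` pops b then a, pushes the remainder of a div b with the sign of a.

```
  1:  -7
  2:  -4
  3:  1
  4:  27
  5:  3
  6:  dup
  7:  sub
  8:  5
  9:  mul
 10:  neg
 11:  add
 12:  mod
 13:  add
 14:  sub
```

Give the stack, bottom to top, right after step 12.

-7   [-7]
-4   [-7, -4]
1    [-7, -4, 1]
27   [-7, -4, 1, 27]
3    [-7, -4, 1, 27, 3]
dup  [-7, -4, 1, 27, 3, 3]
sub  [-7, -4, 1, 27, 0]
5    [-7, -4, 1, 27, 0, 5]
mul  [-7, -4, 1, 27, 0]
neg  [-7, -4, 1, 27, 0]
add  [-7, -4, 1, 27]
mod  [-7, -4, 1]

[-7, -4, 1]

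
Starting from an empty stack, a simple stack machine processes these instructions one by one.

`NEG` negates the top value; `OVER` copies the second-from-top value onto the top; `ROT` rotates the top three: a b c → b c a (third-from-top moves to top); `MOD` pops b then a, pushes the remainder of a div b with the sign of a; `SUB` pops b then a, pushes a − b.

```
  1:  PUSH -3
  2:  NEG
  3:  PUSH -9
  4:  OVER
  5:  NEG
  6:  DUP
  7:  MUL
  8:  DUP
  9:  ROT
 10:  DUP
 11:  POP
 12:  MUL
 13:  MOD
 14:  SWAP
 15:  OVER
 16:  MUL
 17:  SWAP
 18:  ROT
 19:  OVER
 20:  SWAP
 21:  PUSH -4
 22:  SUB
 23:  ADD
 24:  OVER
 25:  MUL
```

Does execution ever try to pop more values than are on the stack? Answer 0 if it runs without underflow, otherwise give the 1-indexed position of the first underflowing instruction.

PUSH -3 : -3
NEG     : 3
PUSH -9 : 3 -9
OVER    : 3 -9 3
NEG     : 3 -9 -3
DUP     : 3 -9 -3 -3
MUL     : 3 -9 9
DUP     : 3 -9 9 9
ROT     : 3 9 9 -9
DUP     : 3 9 9 -9 -9
POP     : 3 9 9 -9
MUL     : 3 9 -81
MOD     : 3 9
SWAP    : 9 3
OVER    : 9 3 9
MUL     : 9 27
SWAP    : 27 9
ROT  — needs 3 operands, stack has 2 → underflow

18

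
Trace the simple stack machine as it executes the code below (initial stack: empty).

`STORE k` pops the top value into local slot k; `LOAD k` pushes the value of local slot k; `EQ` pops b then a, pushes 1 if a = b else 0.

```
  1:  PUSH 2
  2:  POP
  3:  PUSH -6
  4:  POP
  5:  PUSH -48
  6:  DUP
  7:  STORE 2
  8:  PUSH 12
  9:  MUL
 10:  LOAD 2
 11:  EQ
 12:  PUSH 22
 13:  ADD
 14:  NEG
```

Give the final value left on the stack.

PUSH 2   → [2]
POP      → []
PUSH -6  → [-6]
POP      → []
PUSH -48 → [-48]
DUP      → [-48, -48]
STORE 2  → [-48]
PUSH 12  → [-48, 12]
MUL      → [-576]
LOAD 2   → [-576, -48]
EQ       → [0]
PUSH 22  → [0, 22]
ADD      → [22]
NEG      → [-22]

-22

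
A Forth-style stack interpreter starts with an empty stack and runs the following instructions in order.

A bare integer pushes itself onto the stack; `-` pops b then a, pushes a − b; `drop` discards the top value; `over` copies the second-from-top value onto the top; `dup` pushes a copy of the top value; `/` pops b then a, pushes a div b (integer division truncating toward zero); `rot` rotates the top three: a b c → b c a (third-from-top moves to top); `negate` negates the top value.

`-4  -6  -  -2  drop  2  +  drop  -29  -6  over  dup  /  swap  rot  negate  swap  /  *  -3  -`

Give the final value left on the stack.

-1

-4     -> [-4]
-6     -> [-4, -6]
-      -> [2]
-2     -> [2, -2]
drop   -> [2]
2      -> [2, 2]
+      -> [4]
drop   -> []
-29    -> [-29]
-6     -> [-29, -6]
over   -> [-29, -6, -29]
dup    -> [-29, -6, -29, -29]
/      -> [-29, -6, 1]
swap   -> [-29, 1, -6]
rot    -> [1, -6, -29]
negate -> [1, -6, 29]
swap   -> [1, 29, -6]
/      -> [1, -4]
*      -> [-4]
-3     -> [-4, -3]
-      -> [-1]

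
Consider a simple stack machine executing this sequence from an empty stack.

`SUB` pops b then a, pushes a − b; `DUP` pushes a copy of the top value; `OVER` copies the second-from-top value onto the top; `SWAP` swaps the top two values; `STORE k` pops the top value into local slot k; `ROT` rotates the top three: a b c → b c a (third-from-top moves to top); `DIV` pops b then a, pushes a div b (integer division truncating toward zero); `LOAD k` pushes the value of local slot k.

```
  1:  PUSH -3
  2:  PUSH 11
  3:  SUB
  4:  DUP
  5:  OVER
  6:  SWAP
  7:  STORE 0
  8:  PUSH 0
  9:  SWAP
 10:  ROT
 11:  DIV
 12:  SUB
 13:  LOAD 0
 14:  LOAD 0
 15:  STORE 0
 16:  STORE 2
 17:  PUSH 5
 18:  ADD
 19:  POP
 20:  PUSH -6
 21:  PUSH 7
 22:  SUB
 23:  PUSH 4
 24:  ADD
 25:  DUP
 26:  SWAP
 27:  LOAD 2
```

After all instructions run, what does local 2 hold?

PUSH -3 -> -3
PUSH 11 -> -3 11
SUB     -> -14
DUP     -> -14 -14
OVER    -> -14 -14 -14
SWAP    -> -14 -14 -14
STORE 0 -> -14 -14
PUSH 0  -> -14 -14 0
SWAP    -> -14 0 -14
ROT     -> 0 -14 -14
DIV     -> 0 1
SUB     -> -1
LOAD 0  -> -1 -14
LOAD 0  -> -1 -14 -14
STORE 0 -> -1 -14
STORE 2 -> -1
PUSH 5  -> -1 5
ADD     -> 4
POP     -> (empty)
PUSH -6 -> -6
PUSH 7  -> -6 7
SUB     -> -13
PUSH 4  -> -13 4
ADD     -> -9
DUP     -> -9 -9
SWAP    -> -9 -9
LOAD 2  -> -9 -9 -14

-14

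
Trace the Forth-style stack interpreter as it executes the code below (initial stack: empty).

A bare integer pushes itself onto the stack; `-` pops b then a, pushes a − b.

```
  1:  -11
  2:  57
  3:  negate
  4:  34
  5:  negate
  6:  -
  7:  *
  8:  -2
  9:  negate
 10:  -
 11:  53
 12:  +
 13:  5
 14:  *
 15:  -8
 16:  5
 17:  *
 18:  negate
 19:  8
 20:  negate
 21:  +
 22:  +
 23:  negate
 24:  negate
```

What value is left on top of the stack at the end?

-11    -> [-11]
57     -> [-11, 57]
negate -> [-11, -57]
34     -> [-11, -57, 34]
negate -> [-11, -57, -34]
-      -> [-11, -23]
*      -> [253]
-2     -> [253, -2]
negate -> [253, 2]
-      -> [251]
53     -> [251, 53]
+      -> [304]
5      -> [304, 5]
*      -> [1520]
-8     -> [1520, -8]
5      -> [1520, -8, 5]
*      -> [1520, -40]
negate -> [1520, 40]
8      -> [1520, 40, 8]
negate -> [1520, 40, -8]
+      -> [1520, 32]
+      -> [1552]
negate -> [-1552]
negate -> [1552]

1552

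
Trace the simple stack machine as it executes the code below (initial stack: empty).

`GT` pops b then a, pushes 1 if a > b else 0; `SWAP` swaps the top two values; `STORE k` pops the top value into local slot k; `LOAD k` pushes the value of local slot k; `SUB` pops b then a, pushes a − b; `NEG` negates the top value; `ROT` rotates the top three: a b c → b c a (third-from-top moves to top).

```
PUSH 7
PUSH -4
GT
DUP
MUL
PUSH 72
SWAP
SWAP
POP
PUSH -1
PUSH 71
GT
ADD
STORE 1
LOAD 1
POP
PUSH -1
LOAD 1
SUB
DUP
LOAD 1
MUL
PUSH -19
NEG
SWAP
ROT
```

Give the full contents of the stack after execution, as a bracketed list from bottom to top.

PUSH 7   : 7
PUSH -4  : 7 -4
GT       : 1
DUP      : 1 1
MUL      : 1
PUSH 72  : 1 72
SWAP     : 72 1
SWAP     : 1 72
POP      : 1
PUSH -1  : 1 -1
PUSH 71  : 1 -1 71
GT       : 1 0
ADD      : 1
STORE 1  : (empty)
LOAD 1   : 1
POP      : (empty)
PUSH -1  : -1
LOAD 1   : -1 1
SUB      : -2
DUP      : -2 -2
LOAD 1   : -2 -2 1
MUL      : -2 -2
PUSH -19 : -2 -2 -19
NEG      : -2 -2 19
SWAP     : -2 19 -2
ROT      : 19 -2 -2

[19, -2, -2]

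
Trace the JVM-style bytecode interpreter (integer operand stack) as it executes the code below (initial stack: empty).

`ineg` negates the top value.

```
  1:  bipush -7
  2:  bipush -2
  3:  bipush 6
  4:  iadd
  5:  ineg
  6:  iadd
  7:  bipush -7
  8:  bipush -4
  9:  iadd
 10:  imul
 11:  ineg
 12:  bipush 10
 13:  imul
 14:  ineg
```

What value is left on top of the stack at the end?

1210

bipush -7 → [-7]
bipush -2 → [-7, -2]
bipush 6  → [-7, -2, 6]
iadd      → [-7, 4]
ineg      → [-7, -4]
iadd      → [-11]
bipush -7 → [-11, -7]
bipush -4 → [-11, -7, -4]
iadd      → [-11, -11]
imul      → [121]
ineg      → [-121]
bipush 10 → [-121, 10]
imul      → [-1210]
ineg      → [1210]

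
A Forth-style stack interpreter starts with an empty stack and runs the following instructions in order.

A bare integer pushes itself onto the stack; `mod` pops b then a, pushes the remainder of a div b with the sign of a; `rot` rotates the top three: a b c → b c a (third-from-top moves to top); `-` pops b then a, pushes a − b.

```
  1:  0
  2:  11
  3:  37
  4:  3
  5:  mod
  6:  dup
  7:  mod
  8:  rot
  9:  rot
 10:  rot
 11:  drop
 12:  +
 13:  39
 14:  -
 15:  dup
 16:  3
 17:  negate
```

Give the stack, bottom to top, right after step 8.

0   → 0
11  → 0 11
37  → 0 11 37
3   → 0 11 37 3
mod → 0 11 1
dup → 0 11 1 1
mod → 0 11 0
rot → 11 0 0

[11, 0, 0]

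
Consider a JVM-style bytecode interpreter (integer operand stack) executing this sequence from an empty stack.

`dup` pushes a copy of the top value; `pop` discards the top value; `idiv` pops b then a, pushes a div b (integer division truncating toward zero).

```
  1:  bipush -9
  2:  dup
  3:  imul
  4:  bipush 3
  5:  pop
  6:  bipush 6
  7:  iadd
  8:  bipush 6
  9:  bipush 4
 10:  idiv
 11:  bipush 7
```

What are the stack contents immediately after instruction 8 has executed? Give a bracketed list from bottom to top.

[87, 6]

bipush -9 : -9
dup       : -9 -9
imul      : 81
bipush 3  : 81 3
pop       : 81
bipush 6  : 81 6
iadd      : 87
bipush 6  : 87 6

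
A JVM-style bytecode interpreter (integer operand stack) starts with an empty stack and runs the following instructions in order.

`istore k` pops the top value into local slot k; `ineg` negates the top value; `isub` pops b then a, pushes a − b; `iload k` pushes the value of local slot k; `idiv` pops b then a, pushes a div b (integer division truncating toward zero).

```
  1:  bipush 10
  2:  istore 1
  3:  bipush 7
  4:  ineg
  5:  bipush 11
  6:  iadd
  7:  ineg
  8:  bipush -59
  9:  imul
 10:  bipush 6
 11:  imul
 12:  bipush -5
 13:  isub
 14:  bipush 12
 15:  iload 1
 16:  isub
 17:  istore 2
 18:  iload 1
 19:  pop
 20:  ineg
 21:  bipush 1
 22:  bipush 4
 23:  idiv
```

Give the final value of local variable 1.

bipush 10   [10]
istore 1    []
bipush 7    [7]
ineg        [-7]
bipush 11   [-7, 11]
iadd        [4]
ineg        [-4]
bipush -59  [-4, -59]
imul        [236]
bipush 6    [236, 6]
imul        [1416]
bipush -5   [1416, -5]
isub        [1421]
bipush 12   [1421, 12]
iload 1     [1421, 12, 10]
isub        [1421, 2]
istore 2    [1421]
iload 1     [1421, 10]
pop         [1421]
ineg        [-1421]
bipush 1    [-1421, 1]
bipush 4    [-1421, 1, 4]
idiv        [-1421, 0]

10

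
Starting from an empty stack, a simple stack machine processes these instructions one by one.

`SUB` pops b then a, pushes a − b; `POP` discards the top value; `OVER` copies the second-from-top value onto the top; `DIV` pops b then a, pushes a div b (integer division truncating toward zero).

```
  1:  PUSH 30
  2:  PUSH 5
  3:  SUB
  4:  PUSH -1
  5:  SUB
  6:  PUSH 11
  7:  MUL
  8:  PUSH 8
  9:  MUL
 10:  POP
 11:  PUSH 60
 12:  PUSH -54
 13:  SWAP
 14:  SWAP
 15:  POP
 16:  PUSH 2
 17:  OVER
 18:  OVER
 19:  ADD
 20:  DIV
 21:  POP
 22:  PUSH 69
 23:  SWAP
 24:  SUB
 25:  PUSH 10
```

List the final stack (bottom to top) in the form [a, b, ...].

[9, 10]

PUSH 30  → [30]
PUSH 5   → [30, 5]
SUB      → [25]
PUSH -1  → [25, -1]
SUB      → [26]
PUSH 11  → [26, 11]
MUL      → [286]
PUSH 8   → [286, 8]
MUL      → [2288]
POP      → []
PUSH 60  → [60]
PUSH -54 → [60, -54]
SWAP     → [-54, 60]
SWAP     → [60, -54]
POP      → [60]
PUSH 2   → [60, 2]
OVER     → [60, 2, 60]
OVER     → [60, 2, 60, 2]
ADD      → [60, 2, 62]
DIV      → [60, 0]
POP      → [60]
PUSH 69  → [60, 69]
SWAP     → [69, 60]
SUB      → [9]
PUSH 10  → [9, 10]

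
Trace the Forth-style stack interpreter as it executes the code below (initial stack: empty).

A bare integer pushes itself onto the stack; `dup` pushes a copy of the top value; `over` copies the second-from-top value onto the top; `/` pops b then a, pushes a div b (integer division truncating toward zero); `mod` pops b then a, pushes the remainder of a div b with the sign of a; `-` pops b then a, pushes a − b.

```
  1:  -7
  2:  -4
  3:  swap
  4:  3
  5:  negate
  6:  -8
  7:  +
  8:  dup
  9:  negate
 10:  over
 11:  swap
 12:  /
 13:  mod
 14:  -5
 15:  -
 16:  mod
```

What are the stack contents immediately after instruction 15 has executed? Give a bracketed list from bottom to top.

-7     → [-7]
-4     → [-7, -4]
swap   → [-4, -7]
3      → [-4, -7, 3]
negate → [-4, -7, -3]
-8     → [-4, -7, -3, -8]
+      → [-4, -7, -11]
dup    → [-4, -7, -11, -11]
negate → [-4, -7, -11, 11]
over   → [-4, -7, -11, 11, -11]
swap   → [-4, -7, -11, -11, 11]
/      → [-4, -7, -11, -1]
mod    → [-4, -7, 0]
-5     → [-4, -7, 0, -5]
-      → [-4, -7, 5]

[-4, -7, 5]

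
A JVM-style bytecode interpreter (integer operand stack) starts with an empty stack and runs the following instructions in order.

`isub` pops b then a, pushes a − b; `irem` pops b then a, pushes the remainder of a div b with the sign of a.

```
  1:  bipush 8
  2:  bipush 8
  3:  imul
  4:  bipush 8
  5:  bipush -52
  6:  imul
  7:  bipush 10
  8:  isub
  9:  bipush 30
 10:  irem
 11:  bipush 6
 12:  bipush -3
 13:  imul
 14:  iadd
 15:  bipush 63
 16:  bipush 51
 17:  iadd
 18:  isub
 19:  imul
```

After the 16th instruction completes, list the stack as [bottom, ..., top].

[64, -24, 63, 51]

bipush 8   → 8
bipush 8   → 8 8
imul       → 64
bipush 8   → 64 8
bipush -52 → 64 8 -52
imul       → 64 -416
bipush 10  → 64 -416 10
isub       → 64 -426
bipush 30  → 64 -426 30
irem       → 64 -6
bipush 6   → 64 -6 6
bipush -3  → 64 -6 6 -3
imul       → 64 -6 -18
iadd       → 64 -24
bipush 63  → 64 -24 63
bipush 51  → 64 -24 63 51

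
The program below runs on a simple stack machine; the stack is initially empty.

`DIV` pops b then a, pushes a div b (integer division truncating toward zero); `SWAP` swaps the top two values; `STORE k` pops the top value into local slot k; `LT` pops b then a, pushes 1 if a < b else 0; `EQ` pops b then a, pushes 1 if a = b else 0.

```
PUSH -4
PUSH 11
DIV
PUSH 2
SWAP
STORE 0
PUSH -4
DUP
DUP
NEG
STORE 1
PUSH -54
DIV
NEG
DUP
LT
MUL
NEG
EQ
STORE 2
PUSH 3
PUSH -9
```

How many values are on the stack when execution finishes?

PUSH -4  : [-4]
PUSH 11  : [-4, 11]
DIV      : [0]
PUSH 2   : [0, 2]
SWAP     : [2, 0]
STORE 0  : [2]
PUSH -4  : [2, -4]
DUP      : [2, -4, -4]
DUP      : [2, -4, -4, -4]
NEG      : [2, -4, -4, 4]
STORE 1  : [2, -4, -4]
PUSH -54 : [2, -4, -4, -54]
DIV      : [2, -4, 0]
NEG      : [2, -4, 0]
DUP      : [2, -4, 0, 0]
LT       : [2, -4, 0]
MUL      : [2, 0]
NEG      : [2, 0]
EQ       : [0]
STORE 2  : []
PUSH 3   : [3]
PUSH -9  : [3, -9]

2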